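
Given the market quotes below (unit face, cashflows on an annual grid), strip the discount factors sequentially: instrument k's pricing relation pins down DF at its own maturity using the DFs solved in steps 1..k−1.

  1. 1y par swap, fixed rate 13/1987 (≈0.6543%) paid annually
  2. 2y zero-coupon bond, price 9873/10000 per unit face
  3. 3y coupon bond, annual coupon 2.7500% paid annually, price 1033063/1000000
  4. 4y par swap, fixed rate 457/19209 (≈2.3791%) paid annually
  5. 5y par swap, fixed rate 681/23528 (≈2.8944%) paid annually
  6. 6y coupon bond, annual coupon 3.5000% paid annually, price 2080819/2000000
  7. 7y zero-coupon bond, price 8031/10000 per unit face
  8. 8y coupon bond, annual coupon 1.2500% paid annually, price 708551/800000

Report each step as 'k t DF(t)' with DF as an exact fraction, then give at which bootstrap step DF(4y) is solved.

1 1 1987/2000
2 2 9873/10000
3 3 2381/2500
4 4 4543/5000
5 5 4319/5000
6 6 8461/10000
7 7 8031/10000
8 8 7963/10000
DF(4y) is solved at step 4

step 1 [1y] swap r/1=13/1987: DF=(1 − 13/1987·(0))/(1+13/1987) = 1987/2000 ≈ 0.993500
step 2 [2y] zero: DF = P = 9873/10000 ≈ 0.987300
step 3 [3y] bond c/1=11/400: DF=(1033063/1000000 − 11/400·(0.993500+0.987300))/(1+11/400) = 2381/2500 ≈ 0.952400
step 4 [4y] swap r/1=457/19209: DF=(1 − 457/19209·(0.993500+0.987300+0.952400))/(1+457/19209) = 4543/5000 ≈ 0.908600
step 5 [5y] swap r/1=681/23528: DF=(1 − 681/23528·(0.993500+0.987300+0.952400+0.908600))/(1+681/23528) = 4319/5000 ≈ 0.863800
step 6 [6y] bond c/1=7/200: DF=(2080819/2000000 − 7/200·(0.993500+0.987300+0.952400+0.908600+0.863800))/(1+7/200) = 8461/10000 ≈ 0.846100
step 7 [7y] zero: DF = P = 8031/10000 ≈ 0.803100
step 8 [8y] bond c/1=1/80: DF=(708551/800000 − 1/80·(0.993500+0.987300+0.952400+0.908600+0.863800+0.846100+0.803100))/(1+1/80) = 7963/10000 ≈ 0.796300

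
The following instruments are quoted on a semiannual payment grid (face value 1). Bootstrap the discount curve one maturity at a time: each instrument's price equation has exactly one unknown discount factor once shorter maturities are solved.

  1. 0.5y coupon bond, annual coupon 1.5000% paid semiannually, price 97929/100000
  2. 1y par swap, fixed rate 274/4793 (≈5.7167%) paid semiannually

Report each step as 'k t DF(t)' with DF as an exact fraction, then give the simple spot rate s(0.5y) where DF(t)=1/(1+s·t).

step 1 [0.5y] bond c/2=3/400: DF=(97929/100000 − 3/400·(0))/(1+3/400) = 243/250 ≈ 0.972000
step 2 [1y] swap r/2=137/4793: DF=(1 − 137/4793·(0.972000))/(1+137/4793) = 2363/2500 ≈ 0.945200

1 1/2 243/250
2 1 2363/2500
s(0.5y) = (1/(243/250) − 1)/(1/2) = 14/243 ≈ 5.7613%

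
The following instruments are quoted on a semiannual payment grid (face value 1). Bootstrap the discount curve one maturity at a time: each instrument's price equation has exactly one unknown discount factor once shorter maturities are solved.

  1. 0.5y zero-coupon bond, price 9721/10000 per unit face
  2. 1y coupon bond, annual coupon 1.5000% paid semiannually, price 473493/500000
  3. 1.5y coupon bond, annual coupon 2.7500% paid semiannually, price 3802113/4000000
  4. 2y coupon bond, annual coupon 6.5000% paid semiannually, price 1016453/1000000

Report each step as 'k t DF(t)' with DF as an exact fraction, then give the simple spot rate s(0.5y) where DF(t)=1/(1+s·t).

1 1/2 9721/10000
2 1 9327/10000
3 3/2 4559/5000
4 2 4479/5000
s(0.5y) = (1/(9721/10000) − 1)/(1/2) = 558/9721 ≈ 5.7402%

step 1 [0.5y] zero: DF = P = 9721/10000 ≈ 0.972100
step 2 [1y] bond c/2=3/400: DF=(473493/500000 − 3/400·(0.972100))/(1+3/400) = 9327/10000 ≈ 0.932700
step 3 [1.5y] bond c/2=11/800: DF=(3802113/4000000 − 11/800·(0.972100+0.932700))/(1+11/800) = 4559/5000 ≈ 0.911800
step 4 [2y] bond c/2=13/400: DF=(1016453/1000000 − 13/400·(0.972100+0.932700+0.911800))/(1+13/400) = 4479/5000 ≈ 0.895800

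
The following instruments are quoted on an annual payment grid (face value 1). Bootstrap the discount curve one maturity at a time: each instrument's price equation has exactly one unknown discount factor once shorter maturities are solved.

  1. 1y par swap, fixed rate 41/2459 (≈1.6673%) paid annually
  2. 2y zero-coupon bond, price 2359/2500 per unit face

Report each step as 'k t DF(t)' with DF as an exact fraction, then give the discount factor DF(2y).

1 1 2459/2500
2 2 2359/2500
DF(2y) = 2359/2500 ≈ 0.943600

step 1 [1y] swap r/1=41/2459: DF=(1 − 41/2459·(0))/(1+41/2459) = 2459/2500 ≈ 0.983600
step 2 [2y] zero: DF = P = 2359/2500 ≈ 0.943600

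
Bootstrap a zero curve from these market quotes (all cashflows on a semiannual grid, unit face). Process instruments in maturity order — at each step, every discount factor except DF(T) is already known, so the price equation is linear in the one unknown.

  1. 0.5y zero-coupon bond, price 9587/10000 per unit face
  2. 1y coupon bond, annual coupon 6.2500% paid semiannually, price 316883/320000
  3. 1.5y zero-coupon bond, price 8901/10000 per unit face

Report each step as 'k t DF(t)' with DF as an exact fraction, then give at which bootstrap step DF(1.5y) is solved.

step 1 [0.5y] zero: DF = P = 9587/10000 ≈ 0.958700
step 2 [1y] bond c/2=1/32: DF=(316883/320000 − 1/32·(0.958700))/(1+1/32) = 582/625 ≈ 0.931200
step 3 [1.5y] zero: DF = P = 8901/10000 ≈ 0.890100

1 1/2 9587/10000
2 1 582/625
3 3/2 8901/10000
DF(1.5y) is solved at step 3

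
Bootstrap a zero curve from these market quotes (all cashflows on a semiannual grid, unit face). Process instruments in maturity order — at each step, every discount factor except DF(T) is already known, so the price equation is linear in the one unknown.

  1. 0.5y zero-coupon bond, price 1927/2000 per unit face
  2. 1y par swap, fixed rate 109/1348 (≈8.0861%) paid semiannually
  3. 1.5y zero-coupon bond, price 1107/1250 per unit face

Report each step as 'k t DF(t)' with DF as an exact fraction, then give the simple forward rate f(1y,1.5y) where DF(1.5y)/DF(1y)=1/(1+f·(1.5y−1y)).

step 1 [0.5y] zero: DF = P = 1927/2000 ≈ 0.963500
step 2 [1y] swap r/2=109/2696: DF=(1 − 109/2696·(0.963500))/(1+109/2696) = 9237/10000 ≈ 0.923700
step 3 [1.5y] zero: DF = P = 1107/1250 ≈ 0.885600

1 1/2 1927/2000
2 1 9237/10000
3 3/2 1107/1250
f(1y,1.5y) = ((9237/10000)/(1107/1250) − 1)/(1/2) = 127/1476 ≈ 8.6043%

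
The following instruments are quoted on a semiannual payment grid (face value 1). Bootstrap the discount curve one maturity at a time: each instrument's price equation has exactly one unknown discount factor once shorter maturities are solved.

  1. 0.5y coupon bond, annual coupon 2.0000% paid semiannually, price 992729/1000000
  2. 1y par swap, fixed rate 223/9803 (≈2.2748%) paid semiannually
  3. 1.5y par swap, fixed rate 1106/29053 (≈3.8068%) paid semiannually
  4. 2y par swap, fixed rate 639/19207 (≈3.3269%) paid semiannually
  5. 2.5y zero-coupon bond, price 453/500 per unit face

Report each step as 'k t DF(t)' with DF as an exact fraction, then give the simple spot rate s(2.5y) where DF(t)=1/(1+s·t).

1 1/2 9829/10000
2 1 9777/10000
3 3/2 9447/10000
4 2 9361/10000
5 5/2 453/500
s(2.5y) = (1/(453/500) − 1)/(5/2) = 94/2265 ≈ 4.1501%

step 1 [0.5y] bond c/2=1/100: DF=(992729/1000000 − 1/100·(0))/(1+1/100) = 9829/10000 ≈ 0.982900
step 2 [1y] swap r/2=223/19606: DF=(1 − 223/19606·(0.982900))/(1+223/19606) = 9777/10000 ≈ 0.977700
step 3 [1.5y] swap r/2=553/29053: DF=(1 − 553/29053·(0.982900+0.977700))/(1+553/29053) = 9447/10000 ≈ 0.944700
step 4 [2y] swap r/2=639/38414: DF=(1 − 639/38414·(0.982900+0.977700+0.944700))/(1+639/38414) = 9361/10000 ≈ 0.936100
step 5 [2.5y] zero: DF = P = 453/500 ≈ 0.906000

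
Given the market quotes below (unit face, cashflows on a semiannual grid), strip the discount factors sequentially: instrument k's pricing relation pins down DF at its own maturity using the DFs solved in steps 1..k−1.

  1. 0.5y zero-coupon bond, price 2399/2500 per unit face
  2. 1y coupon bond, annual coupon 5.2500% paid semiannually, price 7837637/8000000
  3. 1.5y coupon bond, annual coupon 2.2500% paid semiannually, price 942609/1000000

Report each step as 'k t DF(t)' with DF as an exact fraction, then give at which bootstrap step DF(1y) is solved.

1 1/2 2399/2500
2 1 9301/10000
3 3/2 9111/10000
DF(1y) is solved at step 2

step 1 [0.5y] zero: DF = P = 2399/2500 ≈ 0.959600
step 2 [1y] bond c/2=21/800: DF=(7837637/8000000 − 21/800·(0.959600))/(1+21/800) = 9301/10000 ≈ 0.930100
step 3 [1.5y] bond c/2=9/800: DF=(942609/1000000 − 9/800·(0.959600+0.930100))/(1+9/800) = 9111/10000 ≈ 0.911100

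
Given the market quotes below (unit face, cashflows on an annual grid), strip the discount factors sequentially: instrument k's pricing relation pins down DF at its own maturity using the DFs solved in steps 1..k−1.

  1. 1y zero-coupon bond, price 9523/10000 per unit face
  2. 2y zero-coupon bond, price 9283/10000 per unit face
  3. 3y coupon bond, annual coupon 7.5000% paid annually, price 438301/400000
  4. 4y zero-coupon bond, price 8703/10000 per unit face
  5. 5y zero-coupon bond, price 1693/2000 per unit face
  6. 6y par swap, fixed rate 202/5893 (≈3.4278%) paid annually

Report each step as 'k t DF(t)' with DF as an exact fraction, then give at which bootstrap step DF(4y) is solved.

step 1 [1y] zero: DF = P = 9523/10000 ≈ 0.952300
step 2 [2y] zero: DF = P = 9283/10000 ≈ 0.928300
step 3 [3y] bond c/1=3/40: DF=(438301/400000 − 3/40·(0.952300+0.928300))/(1+3/40) = 8881/10000 ≈ 0.888100
step 4 [4y] zero: DF = P = 8703/10000 ≈ 0.870300
step 5 [5y] zero: DF = P = 1693/2000 ≈ 0.846500
step 6 [6y] swap r/1=202/5893: DF=(1 − 202/5893·(0.952300+0.928300+0.888100+0.870300+0.846500))/(1+202/5893) = 4091/5000 ≈ 0.818200

1 1 9523/10000
2 2 9283/10000
3 3 8881/10000
4 4 8703/10000
5 5 1693/2000
6 6 4091/5000
DF(4y) is solved at step 4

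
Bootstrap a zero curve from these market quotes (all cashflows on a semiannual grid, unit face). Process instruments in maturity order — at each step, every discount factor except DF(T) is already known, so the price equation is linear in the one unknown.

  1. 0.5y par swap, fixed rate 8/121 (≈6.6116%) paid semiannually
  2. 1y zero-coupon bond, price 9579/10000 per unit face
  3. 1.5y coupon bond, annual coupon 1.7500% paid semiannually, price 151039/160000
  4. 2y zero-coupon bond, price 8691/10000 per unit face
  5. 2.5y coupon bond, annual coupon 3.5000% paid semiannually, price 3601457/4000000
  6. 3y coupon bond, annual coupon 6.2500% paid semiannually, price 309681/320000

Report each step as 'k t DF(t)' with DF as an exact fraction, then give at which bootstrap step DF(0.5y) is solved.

step 1 [0.5y] swap r/2=4/121: DF=(1 − 4/121·(0))/(1+4/121) = 121/125 ≈ 0.968000
step 2 [1y] zero: DF = P = 9579/10000 ≈ 0.957900
step 3 [1.5y] bond c/2=7/800: DF=(151039/160000 − 7/800·(0.968000+0.957900))/(1+7/800) = 9191/10000 ≈ 0.919100
step 4 [2y] zero: DF = P = 8691/10000 ≈ 0.869100
step 5 [2.5y] bond c/2=7/400: DF=(3601457/4000000 − 7/400·(0.968000+0.957900+0.919100+0.869100))/(1+7/400) = 821/1000 ≈ 0.821000
step 6 [3y] bond c/2=1/32: DF=(309681/320000 − 1/32·(0.968000+0.957900+0.919100+0.869100+0.821000))/(1+1/32) = 801/1000 ≈ 0.801000

1 1/2 121/125
2 1 9579/10000
3 3/2 9191/10000
4 2 8691/10000
5 5/2 821/1000
6 3 801/1000
DF(0.5y) is solved at step 1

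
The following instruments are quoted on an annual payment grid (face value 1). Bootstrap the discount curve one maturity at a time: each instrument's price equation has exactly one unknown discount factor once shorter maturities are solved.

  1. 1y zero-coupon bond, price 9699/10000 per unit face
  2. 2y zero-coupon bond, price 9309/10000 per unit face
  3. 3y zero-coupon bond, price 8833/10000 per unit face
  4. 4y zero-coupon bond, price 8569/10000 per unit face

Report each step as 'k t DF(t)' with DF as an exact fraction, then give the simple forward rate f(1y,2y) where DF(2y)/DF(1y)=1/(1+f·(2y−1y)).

1 1 9699/10000
2 2 9309/10000
3 3 8833/10000
4 4 8569/10000
f(1y,2y) = ((9699/10000)/(9309/10000) − 1)/(1) = 130/3103 ≈ 4.1895%

step 1 [1y] zero: DF = P = 9699/10000 ≈ 0.969900
step 2 [2y] zero: DF = P = 9309/10000 ≈ 0.930900
step 3 [3y] zero: DF = P = 8833/10000 ≈ 0.883300
step 4 [4y] zero: DF = P = 8569/10000 ≈ 0.856900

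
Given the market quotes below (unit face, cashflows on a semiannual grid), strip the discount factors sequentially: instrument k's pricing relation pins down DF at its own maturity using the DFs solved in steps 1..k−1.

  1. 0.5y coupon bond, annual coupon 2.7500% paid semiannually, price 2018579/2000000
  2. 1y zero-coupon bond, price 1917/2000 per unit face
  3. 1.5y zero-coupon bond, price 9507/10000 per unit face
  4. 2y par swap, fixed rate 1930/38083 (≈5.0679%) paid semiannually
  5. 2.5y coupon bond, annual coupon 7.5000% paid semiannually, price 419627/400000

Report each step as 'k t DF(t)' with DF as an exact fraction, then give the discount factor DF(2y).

1 1/2 2489/2500
2 1 1917/2000
3 3/2 9507/10000
4 2 1807/2000
5 5/2 1747/2000
DF(2y) = 1807/2000 ≈ 0.903500

step 1 [0.5y] bond c/2=11/800: DF=(2018579/2000000 − 11/800·(0))/(1+11/800) = 2489/2500 ≈ 0.995600
step 2 [1y] zero: DF = P = 1917/2000 ≈ 0.958500
step 3 [1.5y] zero: DF = P = 9507/10000 ≈ 0.950700
step 4 [2y] swap r/2=965/38083: DF=(1 − 965/38083·(0.995600+0.958500+0.950700))/(1+965/38083) = 1807/2000 ≈ 0.903500
step 5 [2.5y] bond c/2=3/80: DF=(419627/400000 − 3/80·(0.995600+0.958500+0.950700+0.903500))/(1+3/80) = 1747/2000 ≈ 0.873500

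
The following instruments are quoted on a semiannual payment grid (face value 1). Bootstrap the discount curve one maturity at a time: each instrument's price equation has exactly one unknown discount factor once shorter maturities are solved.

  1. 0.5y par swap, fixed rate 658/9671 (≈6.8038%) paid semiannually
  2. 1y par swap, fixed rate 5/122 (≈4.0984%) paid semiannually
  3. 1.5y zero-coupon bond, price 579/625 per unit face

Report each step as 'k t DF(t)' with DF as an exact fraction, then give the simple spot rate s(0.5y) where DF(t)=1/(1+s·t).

step 1 [0.5y] swap r/2=329/9671: DF=(1 − 329/9671·(0))/(1+329/9671) = 9671/10000 ≈ 0.967100
step 2 [1y] swap r/2=5/244: DF=(1 − 5/244·(0.967100))/(1+5/244) = 1921/2000 ≈ 0.960500
step 3 [1.5y] zero: DF = P = 579/625 ≈ 0.926400

1 1/2 9671/10000
2 1 1921/2000
3 3/2 579/625
s(0.5y) = (1/(9671/10000) − 1)/(1/2) = 658/9671 ≈ 6.8038%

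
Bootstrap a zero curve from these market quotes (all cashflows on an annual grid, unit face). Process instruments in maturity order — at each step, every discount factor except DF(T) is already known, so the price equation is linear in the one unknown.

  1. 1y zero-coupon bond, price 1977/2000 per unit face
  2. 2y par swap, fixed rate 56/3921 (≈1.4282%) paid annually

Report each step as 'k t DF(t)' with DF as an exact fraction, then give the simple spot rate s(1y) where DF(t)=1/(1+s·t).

1 1 1977/2000
2 2 243/250
s(1y) = (1/(1977/2000) − 1)/(1) = 23/1977 ≈ 1.1634%

step 1 [1y] zero: DF = P = 1977/2000 ≈ 0.988500
step 2 [2y] swap r/1=56/3921: DF=(1 − 56/3921·(0.988500))/(1+56/3921) = 243/250 ≈ 0.972000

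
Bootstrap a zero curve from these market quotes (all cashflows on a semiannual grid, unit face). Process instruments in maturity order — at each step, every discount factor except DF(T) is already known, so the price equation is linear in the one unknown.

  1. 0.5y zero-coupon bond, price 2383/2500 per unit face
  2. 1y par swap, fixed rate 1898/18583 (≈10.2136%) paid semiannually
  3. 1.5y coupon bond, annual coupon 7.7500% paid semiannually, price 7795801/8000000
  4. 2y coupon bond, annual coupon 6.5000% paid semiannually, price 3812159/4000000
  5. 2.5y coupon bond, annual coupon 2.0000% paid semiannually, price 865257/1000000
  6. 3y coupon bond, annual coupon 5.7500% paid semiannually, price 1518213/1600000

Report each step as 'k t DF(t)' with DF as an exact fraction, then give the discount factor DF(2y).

step 1 [0.5y] zero: DF = P = 2383/2500 ≈ 0.953200
step 2 [1y] swap r/2=949/18583: DF=(1 − 949/18583·(0.953200))/(1+949/18583) = 9051/10000 ≈ 0.905100
step 3 [1.5y] bond c/2=31/800: DF=(7795801/8000000 − 31/800·(0.953200+0.905100))/(1+31/800) = 543/625 ≈ 0.868800
step 4 [2y] bond c/2=13/400: DF=(3812159/4000000 − 13/400·(0.953200+0.905100+0.868800))/(1+13/400) = 2093/2500 ≈ 0.837200
step 5 [2.5y] bond c/2=1/100: DF=(865257/1000000 − 1/100·(0.953200+0.905100+0.868800+0.837200))/(1+1/100) = 4107/5000 ≈ 0.821400
step 6 [3y] bond c/2=23/800: DF=(1518213/1600000 − 23/800·(0.953200+0.905100+0.868800+0.837200+0.821400))/(1+23/800) = 3999/5000 ≈ 0.799800

1 1/2 2383/2500
2 1 9051/10000
3 3/2 543/625
4 2 2093/2500
5 5/2 4107/5000
6 3 3999/5000
DF(2y) = 2093/2500 ≈ 0.837200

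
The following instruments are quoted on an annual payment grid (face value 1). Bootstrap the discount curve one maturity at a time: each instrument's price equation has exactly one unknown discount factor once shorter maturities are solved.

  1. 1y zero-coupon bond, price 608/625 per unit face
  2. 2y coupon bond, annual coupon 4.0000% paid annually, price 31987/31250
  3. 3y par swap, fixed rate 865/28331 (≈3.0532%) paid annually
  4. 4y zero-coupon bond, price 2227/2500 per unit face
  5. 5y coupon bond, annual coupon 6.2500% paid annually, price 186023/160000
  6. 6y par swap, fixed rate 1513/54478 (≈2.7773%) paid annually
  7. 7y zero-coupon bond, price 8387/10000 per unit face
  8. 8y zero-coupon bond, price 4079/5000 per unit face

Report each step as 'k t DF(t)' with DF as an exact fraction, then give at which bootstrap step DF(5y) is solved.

1 1 608/625
2 2 2367/2500
3 3 1827/2000
4 4 2227/2500
5 5 547/625
6 6 8487/10000
7 7 8387/10000
8 8 4079/5000
DF(5y) is solved at step 5

step 1 [1y] zero: DF = P = 608/625 ≈ 0.972800
step 2 [2y] bond c/1=1/25: DF=(31987/31250 − 1/25·(0.972800))/(1+1/25) = 2367/2500 ≈ 0.946800
step 3 [3y] swap r/1=865/28331: DF=(1 − 865/28331·(0.972800+0.946800))/(1+865/28331) = 1827/2000 ≈ 0.913500
step 4 [4y] zero: DF = P = 2227/2500 ≈ 0.890800
step 5 [5y] bond c/1=1/16: DF=(186023/160000 − 1/16·(0.972800+0.946800+0.913500+0.890800))/(1+1/16) = 547/625 ≈ 0.875200
step 6 [6y] swap r/1=1513/54478: DF=(1 − 1513/54478·(0.972800+0.946800+0.913500+0.890800+0.875200))/(1+1513/54478) = 8487/10000 ≈ 0.848700
step 7 [7y] zero: DF = P = 8387/10000 ≈ 0.838700
step 8 [8y] zero: DF = P = 4079/5000 ≈ 0.815800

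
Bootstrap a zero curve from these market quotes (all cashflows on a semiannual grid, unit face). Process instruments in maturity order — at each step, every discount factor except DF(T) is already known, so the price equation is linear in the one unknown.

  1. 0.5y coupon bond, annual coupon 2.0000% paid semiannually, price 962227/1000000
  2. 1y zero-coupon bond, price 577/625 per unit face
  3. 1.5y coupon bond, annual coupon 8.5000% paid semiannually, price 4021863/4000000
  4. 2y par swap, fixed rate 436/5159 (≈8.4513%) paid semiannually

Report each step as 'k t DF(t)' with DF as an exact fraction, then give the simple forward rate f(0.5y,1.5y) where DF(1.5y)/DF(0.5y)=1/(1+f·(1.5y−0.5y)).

step 1 [0.5y] bond c/2=1/100: DF=(962227/1000000 − 1/100·(0))/(1+1/100) = 9527/10000 ≈ 0.952700
step 2 [1y] zero: DF = P = 577/625 ≈ 0.923200
step 3 [1.5y] bond c/2=17/400: DF=(4021863/4000000 − 17/400·(0.952700+0.923200))/(1+17/400) = 111/125 ≈ 0.888000
step 4 [2y] swap r/2=218/5159: DF=(1 − 218/5159·(0.952700+0.923200+0.888000))/(1+218/5159) = 4237/5000 ≈ 0.847400

1 1/2 9527/10000
2 1 577/625
3 3/2 111/125
4 2 4237/5000
f(0.5y,1.5y) = ((9527/10000)/(111/125) − 1)/(1) = 647/8880 ≈ 7.2860%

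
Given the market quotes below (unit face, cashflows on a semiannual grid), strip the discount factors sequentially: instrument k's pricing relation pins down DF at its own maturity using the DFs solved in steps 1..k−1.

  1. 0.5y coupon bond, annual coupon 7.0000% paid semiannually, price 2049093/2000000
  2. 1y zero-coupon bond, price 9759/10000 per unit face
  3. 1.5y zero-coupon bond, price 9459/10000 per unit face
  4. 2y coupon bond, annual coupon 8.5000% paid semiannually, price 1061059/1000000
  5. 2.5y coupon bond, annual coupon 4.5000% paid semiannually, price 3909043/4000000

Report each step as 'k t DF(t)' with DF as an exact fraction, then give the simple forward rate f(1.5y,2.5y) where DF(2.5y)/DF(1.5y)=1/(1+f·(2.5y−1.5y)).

step 1 [0.5y] bond c/2=7/200: DF=(2049093/2000000 − 7/200·(0))/(1+7/200) = 9899/10000 ≈ 0.989900
step 2 [1y] zero: DF = P = 9759/10000 ≈ 0.975900
step 3 [1.5y] zero: DF = P = 9459/10000 ≈ 0.945900
step 4 [2y] bond c/2=17/400: DF=(1061059/1000000 − 17/400·(0.989900+0.975900+0.945900))/(1+17/400) = 8991/10000 ≈ 0.899100
step 5 [2.5y] bond c/2=9/400: DF=(3909043/4000000 − 9/400·(0.989900+0.975900+0.945900+0.899100))/(1+9/400) = 8719/10000 ≈ 0.871900

1 1/2 9899/10000
2 1 9759/10000
3 3/2 9459/10000
4 2 8991/10000
5 5/2 8719/10000
f(1.5y,2.5y) = ((9459/10000)/(8719/10000) − 1)/(1) = 740/8719 ≈ 8.4872%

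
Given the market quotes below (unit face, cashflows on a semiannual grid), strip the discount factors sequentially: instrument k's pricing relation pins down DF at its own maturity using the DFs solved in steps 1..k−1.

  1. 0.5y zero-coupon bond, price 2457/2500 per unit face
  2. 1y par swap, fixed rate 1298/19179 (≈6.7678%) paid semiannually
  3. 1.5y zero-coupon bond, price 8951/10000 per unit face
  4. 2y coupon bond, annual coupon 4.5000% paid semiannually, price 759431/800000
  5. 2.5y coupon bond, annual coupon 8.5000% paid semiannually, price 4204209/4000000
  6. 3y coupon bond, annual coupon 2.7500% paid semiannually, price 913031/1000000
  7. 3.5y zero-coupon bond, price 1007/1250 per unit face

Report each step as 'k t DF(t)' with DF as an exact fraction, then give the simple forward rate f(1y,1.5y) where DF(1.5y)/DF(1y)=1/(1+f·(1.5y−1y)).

1 1/2 2457/2500
2 1 9351/10000
3 3/2 8951/10000
4 2 1733/2000
5 5/2 4291/5000
6 3 8391/10000
7 7/2 1007/1250
f(1y,1.5y) = ((9351/10000)/(8951/10000) − 1)/(1/2) = 800/8951 ≈ 8.9375%

step 1 [0.5y] zero: DF = P = 2457/2500 ≈ 0.982800
step 2 [1y] swap r/2=649/19179: DF=(1 − 649/19179·(0.982800))/(1+649/19179) = 9351/10000 ≈ 0.935100
step 3 [1.5y] zero: DF = P = 8951/10000 ≈ 0.895100
step 4 [2y] bond c/2=9/400: DF=(759431/800000 − 9/400·(0.982800+0.935100+0.895100))/(1+9/400) = 1733/2000 ≈ 0.866500
step 5 [2.5y] bond c/2=17/400: DF=(4204209/4000000 − 17/400·(0.982800+0.935100+0.895100+0.866500))/(1+17/400) = 4291/5000 ≈ 0.858200
step 6 [3y] bond c/2=11/800: DF=(913031/1000000 − 11/800·(0.982800+0.935100+0.895100+0.866500+0.858200))/(1+11/800) = 8391/10000 ≈ 0.839100
step 7 [3.5y] zero: DF = P = 1007/1250 ≈ 0.805600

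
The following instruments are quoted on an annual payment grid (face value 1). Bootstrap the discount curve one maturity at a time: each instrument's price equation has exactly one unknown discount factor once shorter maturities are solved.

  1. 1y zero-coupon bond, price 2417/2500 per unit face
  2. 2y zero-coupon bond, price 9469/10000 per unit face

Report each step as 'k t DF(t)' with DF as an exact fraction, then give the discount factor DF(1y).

step 1 [1y] zero: DF = P = 2417/2500 ≈ 0.966800
step 2 [2y] zero: DF = P = 9469/10000 ≈ 0.946900

1 1 2417/2500
2 2 9469/10000
DF(1y) = 2417/2500 ≈ 0.966800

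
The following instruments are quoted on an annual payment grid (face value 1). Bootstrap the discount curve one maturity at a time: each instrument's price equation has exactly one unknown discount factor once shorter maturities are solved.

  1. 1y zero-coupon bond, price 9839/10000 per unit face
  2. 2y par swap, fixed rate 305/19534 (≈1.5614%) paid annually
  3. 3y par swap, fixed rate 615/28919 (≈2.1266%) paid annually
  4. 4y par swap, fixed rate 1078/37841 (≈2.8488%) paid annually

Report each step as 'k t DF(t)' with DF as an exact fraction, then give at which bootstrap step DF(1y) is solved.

1 1 9839/10000
2 2 1939/2000
3 3 1877/2000
4 4 4461/5000
DF(1y) is solved at step 1

step 1 [1y] zero: DF = P = 9839/10000 ≈ 0.983900
step 2 [2y] swap r/1=305/19534: DF=(1 − 305/19534·(0.983900))/(1+305/19534) = 1939/2000 ≈ 0.969500
step 3 [3y] swap r/1=615/28919: DF=(1 − 615/28919·(0.983900+0.969500))/(1+615/28919) = 1877/2000 ≈ 0.938500
step 4 [4y] swap r/1=1078/37841: DF=(1 − 1078/37841·(0.983900+0.969500+0.938500))/(1+1078/37841) = 4461/5000 ≈ 0.892200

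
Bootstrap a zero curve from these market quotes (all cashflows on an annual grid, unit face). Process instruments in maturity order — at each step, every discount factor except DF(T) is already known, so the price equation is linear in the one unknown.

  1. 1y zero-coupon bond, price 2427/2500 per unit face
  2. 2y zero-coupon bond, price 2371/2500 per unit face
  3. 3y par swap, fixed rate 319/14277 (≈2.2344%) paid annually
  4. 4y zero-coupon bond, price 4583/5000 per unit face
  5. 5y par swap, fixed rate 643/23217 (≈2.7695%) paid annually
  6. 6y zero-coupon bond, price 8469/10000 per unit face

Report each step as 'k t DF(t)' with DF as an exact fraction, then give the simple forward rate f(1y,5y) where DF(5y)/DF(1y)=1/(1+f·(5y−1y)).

step 1 [1y] zero: DF = P = 2427/2500 ≈ 0.970800
step 2 [2y] zero: DF = P = 2371/2500 ≈ 0.948400
step 3 [3y] swap r/1=319/14277: DF=(1 − 319/14277·(0.970800+0.948400))/(1+319/14277) = 4681/5000 ≈ 0.936200
step 4 [4y] zero: DF = P = 4583/5000 ≈ 0.916600
step 5 [5y] swap r/1=643/23217: DF=(1 − 643/23217·(0.970800+0.948400+0.936200+0.916600))/(1+643/23217) = 4357/5000 ≈ 0.871400
step 6 [6y] zero: DF = P = 8469/10000 ≈ 0.846900

1 1 2427/2500
2 2 2371/2500
3 3 4681/5000
4 4 4583/5000
5 5 4357/5000
6 6 8469/10000
f(1y,5y) = ((2427/2500)/(4357/5000) − 1)/(4) = 497/17428 ≈ 2.8517%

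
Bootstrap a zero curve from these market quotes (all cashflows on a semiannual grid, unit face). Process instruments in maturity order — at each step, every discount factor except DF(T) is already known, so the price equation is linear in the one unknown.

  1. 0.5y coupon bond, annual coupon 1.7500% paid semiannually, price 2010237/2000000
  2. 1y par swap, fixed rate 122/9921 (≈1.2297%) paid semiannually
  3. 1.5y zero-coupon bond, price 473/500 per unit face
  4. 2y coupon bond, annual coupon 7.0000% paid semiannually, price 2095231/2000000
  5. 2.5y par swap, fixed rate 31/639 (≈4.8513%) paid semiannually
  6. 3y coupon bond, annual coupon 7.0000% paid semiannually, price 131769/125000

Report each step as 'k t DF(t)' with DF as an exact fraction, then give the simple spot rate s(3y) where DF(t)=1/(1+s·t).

step 1 [0.5y] bond c/2=7/800: DF=(2010237/2000000 − 7/800·(0))/(1+7/800) = 2491/2500 ≈ 0.996400
step 2 [1y] swap r/2=61/9921: DF=(1 − 61/9921·(0.996400))/(1+61/9921) = 4939/5000 ≈ 0.987800
step 3 [1.5y] zero: DF = P = 473/500 ≈ 0.946000
step 4 [2y] bond c/2=7/200: DF=(2095231/2000000 − 7/200·(0.996400+0.987800+0.946000))/(1+7/200) = 9131/10000 ≈ 0.913100
step 5 [2.5y] swap r/2=31/1278: DF=(1 − 31/1278·(0.996400+0.987800+0.946000+0.913100))/(1+31/1278) = 8853/10000 ≈ 0.885300
step 6 [3y] bond c/2=7/200: DF=(131769/125000 − 7/200·(0.996400+0.987800+0.946000+0.913100+0.885300))/(1+7/200) = 4293/5000 ≈ 0.858600

1 1/2 2491/2500
2 1 4939/5000
3 3/2 473/500
4 2 9131/10000
5 5/2 8853/10000
6 3 4293/5000
s(3y) = (1/(4293/5000) − 1)/(3) = 707/12879 ≈ 5.4896%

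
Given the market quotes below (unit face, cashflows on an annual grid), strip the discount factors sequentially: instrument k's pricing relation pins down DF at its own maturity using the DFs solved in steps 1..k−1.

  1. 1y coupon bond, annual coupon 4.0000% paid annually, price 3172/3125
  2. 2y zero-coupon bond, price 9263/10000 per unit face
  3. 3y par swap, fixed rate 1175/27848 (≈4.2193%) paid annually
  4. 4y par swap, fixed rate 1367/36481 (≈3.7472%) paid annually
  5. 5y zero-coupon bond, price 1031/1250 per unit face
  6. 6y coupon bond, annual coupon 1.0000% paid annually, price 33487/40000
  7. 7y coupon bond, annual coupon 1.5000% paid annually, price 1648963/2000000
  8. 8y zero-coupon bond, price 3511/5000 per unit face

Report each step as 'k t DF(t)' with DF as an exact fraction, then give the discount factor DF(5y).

step 1 [1y] bond c/1=1/25: DF=(3172/3125 − 1/25·(0))/(1+1/25) = 122/125 ≈ 0.976000
step 2 [2y] zero: DF = P = 9263/10000 ≈ 0.926300
step 3 [3y] swap r/1=1175/27848: DF=(1 − 1175/27848·(0.976000+0.926300))/(1+1175/27848) = 353/400 ≈ 0.882500
step 4 [4y] swap r/1=1367/36481: DF=(1 − 1367/36481·(0.976000+0.926300+0.882500))/(1+1367/36481) = 8633/10000 ≈ 0.863300
step 5 [5y] zero: DF = P = 1031/1250 ≈ 0.824800
step 6 [6y] bond c/1=1/100: DF=(33487/40000 − 1/100·(0.976000+0.926300+0.882500+0.863300+0.824800))/(1+1/100) = 3923/5000 ≈ 0.784600
step 7 [7y] bond c/1=3/200: DF=(1648963/2000000 − 3/200·(0.976000+0.926300+0.882500+0.863300+0.824800+0.784600))/(1+3/200) = 3673/5000 ≈ 0.734600
step 8 [8y] zero: DF = P = 3511/5000 ≈ 0.702200

1 1 122/125
2 2 9263/10000
3 3 353/400
4 4 8633/10000
5 5 1031/1250
6 6 3923/5000
7 7 3673/5000
8 8 3511/5000
DF(5y) = 1031/1250 ≈ 0.824800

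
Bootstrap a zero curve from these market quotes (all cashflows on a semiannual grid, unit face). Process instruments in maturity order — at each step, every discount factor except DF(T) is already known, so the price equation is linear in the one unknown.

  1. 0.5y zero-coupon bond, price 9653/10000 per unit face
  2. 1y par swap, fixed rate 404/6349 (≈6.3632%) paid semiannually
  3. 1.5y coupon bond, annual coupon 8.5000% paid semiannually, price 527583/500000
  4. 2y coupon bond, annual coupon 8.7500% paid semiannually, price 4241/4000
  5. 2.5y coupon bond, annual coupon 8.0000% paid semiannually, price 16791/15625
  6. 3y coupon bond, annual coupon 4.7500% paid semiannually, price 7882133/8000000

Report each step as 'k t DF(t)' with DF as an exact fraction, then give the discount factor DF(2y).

1 1/2 9653/10000
2 1 4697/5000
3 3/2 1869/2000
4 2 1121/1250
5 5/2 556/625
6 3 8551/10000
DF(2y) = 1121/1250 ≈ 0.896800

step 1 [0.5y] zero: DF = P = 9653/10000 ≈ 0.965300
step 2 [1y] swap r/2=202/6349: DF=(1 − 202/6349·(0.965300))/(1+202/6349) = 4697/5000 ≈ 0.939400
step 3 [1.5y] bond c/2=17/400: DF=(527583/500000 − 17/400·(0.965300+0.939400))/(1+17/400) = 1869/2000 ≈ 0.934500
step 4 [2y] bond c/2=7/160: DF=(4241/4000 − 7/160·(0.965300+0.939400+0.934500))/(1+7/160) = 1121/1250 ≈ 0.896800
step 5 [2.5y] bond c/2=1/25: DF=(16791/15625 − 1/25·(0.965300+0.939400+0.934500+0.896800))/(1+1/25) = 556/625 ≈ 0.889600
step 6 [3y] bond c/2=19/800: DF=(7882133/8000000 − 19/800·(0.965300+0.939400+0.934500+0.896800+0.889600))/(1+19/800) = 8551/10000 ≈ 0.855100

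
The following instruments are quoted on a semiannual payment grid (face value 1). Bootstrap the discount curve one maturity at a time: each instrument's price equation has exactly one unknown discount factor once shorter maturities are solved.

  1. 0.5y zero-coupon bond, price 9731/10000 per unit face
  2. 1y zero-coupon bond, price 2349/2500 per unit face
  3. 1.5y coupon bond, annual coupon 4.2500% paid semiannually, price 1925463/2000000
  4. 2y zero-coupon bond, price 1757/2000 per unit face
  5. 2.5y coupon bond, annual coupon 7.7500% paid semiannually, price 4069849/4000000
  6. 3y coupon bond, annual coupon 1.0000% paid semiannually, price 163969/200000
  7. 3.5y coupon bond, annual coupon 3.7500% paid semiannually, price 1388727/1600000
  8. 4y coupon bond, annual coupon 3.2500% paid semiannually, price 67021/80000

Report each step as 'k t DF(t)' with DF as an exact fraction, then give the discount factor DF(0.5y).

1 1/2 9731/10000
2 1 2349/2500
3 3/2 9029/10000
4 2 1757/2000
5 5/2 8417/10000
6 3 1983/2500
7 7/2 7539/10000
8 4 7271/10000
DF(0.5y) = 9731/10000 ≈ 0.973100

step 1 [0.5y] zero: DF = P = 9731/10000 ≈ 0.973100
step 2 [1y] zero: DF = P = 2349/2500 ≈ 0.939600
step 3 [1.5y] bond c/2=17/800: DF=(1925463/2000000 − 17/800·(0.973100+0.939600))/(1+17/800) = 9029/10000 ≈ 0.902900
step 4 [2y] zero: DF = P = 1757/2000 ≈ 0.878500
step 5 [2.5y] bond c/2=31/800: DF=(4069849/4000000 − 31/800·(0.973100+0.939600+0.902900+0.878500))/(1+31/800) = 8417/10000 ≈ 0.841700
step 6 [3y] bond c/2=1/200: DF=(163969/200000 − 1/200·(0.973100+0.939600+0.902900+0.878500+0.841700))/(1+1/200) = 1983/2500 ≈ 0.793200
step 7 [3.5y] bond c/2=3/160: DF=(1388727/1600000 − 3/160·(0.973100+0.939600+0.902900+0.878500+0.841700+0.793200))/(1+3/160) = 7539/10000 ≈ 0.753900
step 8 [4y] bond c/2=13/800: DF=(67021/80000 − 13/800·(0.973100+0.939600+0.902900+0.878500+0.841700+0.793200+0.753900))/(1+13/800) = 7271/10000 ≈ 0.727100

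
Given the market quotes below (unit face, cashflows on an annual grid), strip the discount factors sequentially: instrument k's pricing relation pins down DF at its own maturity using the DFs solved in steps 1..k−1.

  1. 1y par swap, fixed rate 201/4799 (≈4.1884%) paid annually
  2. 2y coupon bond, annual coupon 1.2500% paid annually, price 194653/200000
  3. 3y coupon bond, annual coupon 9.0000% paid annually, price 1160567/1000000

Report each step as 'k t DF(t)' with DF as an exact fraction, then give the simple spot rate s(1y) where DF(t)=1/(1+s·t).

step 1 [1y] swap r/1=201/4799: DF=(1 − 201/4799·(0))/(1+201/4799) = 4799/5000 ≈ 0.959800
step 2 [2y] bond c/1=1/80: DF=(194653/200000 − 1/80·(0.959800))/(1+1/80) = 4747/5000 ≈ 0.949400
step 3 [3y] bond c/1=9/100: DF=(1160567/1000000 − 9/100·(0.959800+0.949400))/(1+9/100) = 9071/10000 ≈ 0.907100

1 1 4799/5000
2 2 4747/5000
3 3 9071/10000
s(1y) = (1/(4799/5000) − 1)/(1) = 201/4799 ≈ 4.1884%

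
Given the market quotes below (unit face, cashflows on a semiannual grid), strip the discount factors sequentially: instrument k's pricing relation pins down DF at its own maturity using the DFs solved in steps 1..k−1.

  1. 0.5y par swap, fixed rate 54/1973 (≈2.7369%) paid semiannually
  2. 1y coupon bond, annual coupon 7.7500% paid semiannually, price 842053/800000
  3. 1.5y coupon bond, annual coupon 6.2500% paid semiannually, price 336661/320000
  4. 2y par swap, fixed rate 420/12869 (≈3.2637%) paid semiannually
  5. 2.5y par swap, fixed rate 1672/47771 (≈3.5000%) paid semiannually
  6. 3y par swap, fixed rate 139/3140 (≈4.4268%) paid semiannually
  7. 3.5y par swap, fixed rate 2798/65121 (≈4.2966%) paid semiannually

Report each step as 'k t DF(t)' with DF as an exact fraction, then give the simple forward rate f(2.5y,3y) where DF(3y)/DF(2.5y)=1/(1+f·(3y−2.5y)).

1 1/2 1973/2000
2 1 1953/2000
3 3/2 9607/10000
4 2 937/1000
5 5/2 2291/2500
6 3 8749/10000
7 7/2 8601/10000
f(2.5y,3y) = ((2291/2500)/(8749/10000) − 1)/(1/2) = 830/8749 ≈ 9.4868%

step 1 [0.5y] swap r/2=27/1973: DF=(1 − 27/1973·(0))/(1+27/1973) = 1973/2000 ≈ 0.986500
step 2 [1y] bond c/2=31/800: DF=(842053/800000 − 31/800·(0.986500))/(1+31/800) = 1953/2000 ≈ 0.976500
step 3 [1.5y] bond c/2=1/32: DF=(336661/320000 − 1/32·(0.986500+0.976500))/(1+1/32) = 9607/10000 ≈ 0.960700
step 4 [2y] swap r/2=210/12869: DF=(1 − 210/12869·(0.986500+0.976500+0.960700))/(1+210/12869) = 937/1000 ≈ 0.937000
step 5 [2.5y] swap r/2=836/47771: DF=(1 − 836/47771·(0.986500+0.976500+0.960700+0.937000))/(1+836/47771) = 2291/2500 ≈ 0.916400
step 6 [3y] swap r/2=139/6280: DF=(1 − 139/6280·(0.986500+0.976500+0.960700+0.937000+0.916400))/(1+139/6280) = 8749/10000 ≈ 0.874900
step 7 [3.5y] swap r/2=1399/65121: DF=(1 − 1399/65121·(0.986500+0.976500+0.960700+0.937000+0.916400+0.874900))/(1+1399/65121) = 8601/10000 ≈ 0.860100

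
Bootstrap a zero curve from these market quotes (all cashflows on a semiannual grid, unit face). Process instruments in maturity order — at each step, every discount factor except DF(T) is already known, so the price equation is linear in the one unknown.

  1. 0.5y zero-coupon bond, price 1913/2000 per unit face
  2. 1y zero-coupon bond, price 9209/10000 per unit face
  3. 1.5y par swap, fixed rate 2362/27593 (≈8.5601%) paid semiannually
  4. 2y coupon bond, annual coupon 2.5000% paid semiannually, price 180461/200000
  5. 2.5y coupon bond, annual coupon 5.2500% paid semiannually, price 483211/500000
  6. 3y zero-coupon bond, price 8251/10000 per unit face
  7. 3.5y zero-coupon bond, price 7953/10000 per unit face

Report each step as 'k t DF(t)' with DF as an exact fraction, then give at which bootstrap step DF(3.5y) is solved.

step 1 [0.5y] zero: DF = P = 1913/2000 ≈ 0.956500
step 2 [1y] zero: DF = P = 9209/10000 ≈ 0.920900
step 3 [1.5y] swap r/2=1181/27593: DF=(1 − 1181/27593·(0.956500+0.920900))/(1+1181/27593) = 8819/10000 ≈ 0.881900
step 4 [2y] bond c/2=1/80: DF=(180461/200000 − 1/80·(0.956500+0.920900+0.881900))/(1+1/80) = 8571/10000 ≈ 0.857100
step 5 [2.5y] bond c/2=21/800: DF=(483211/500000 − 21/800·(0.956500+0.920900+0.881900+0.857100))/(1+21/800) = 2123/2500 ≈ 0.849200
step 6 [3y] zero: DF = P = 8251/10000 ≈ 0.825100
step 7 [3.5y] zero: DF = P = 7953/10000 ≈ 0.795300

1 1/2 1913/2000
2 1 9209/10000
3 3/2 8819/10000
4 2 8571/10000
5 5/2 2123/2500
6 3 8251/10000
7 7/2 7953/10000
DF(3.5y) is solved at step 7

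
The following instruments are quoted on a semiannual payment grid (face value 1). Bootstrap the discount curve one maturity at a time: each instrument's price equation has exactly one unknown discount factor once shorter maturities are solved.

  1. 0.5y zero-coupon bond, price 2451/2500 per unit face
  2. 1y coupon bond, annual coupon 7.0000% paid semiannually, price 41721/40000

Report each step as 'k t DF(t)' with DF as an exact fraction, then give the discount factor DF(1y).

step 1 [0.5y] zero: DF = P = 2451/2500 ≈ 0.980400
step 2 [1y] bond c/2=7/200: DF=(41721/40000 − 7/200·(0.980400))/(1+7/200) = 4873/5000 ≈ 0.974600

1 1/2 2451/2500
2 1 4873/5000
DF(1y) = 4873/5000 ≈ 0.974600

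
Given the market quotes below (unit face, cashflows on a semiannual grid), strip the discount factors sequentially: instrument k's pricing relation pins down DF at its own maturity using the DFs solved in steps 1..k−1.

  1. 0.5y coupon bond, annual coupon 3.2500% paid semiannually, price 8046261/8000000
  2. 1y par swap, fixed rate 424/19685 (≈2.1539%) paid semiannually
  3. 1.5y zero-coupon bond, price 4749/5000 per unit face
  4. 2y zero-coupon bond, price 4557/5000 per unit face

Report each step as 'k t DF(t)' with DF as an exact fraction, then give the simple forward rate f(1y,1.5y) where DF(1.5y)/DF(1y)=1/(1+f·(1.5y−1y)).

step 1 [0.5y] bond c/2=13/800: DF=(8046261/8000000 − 13/800·(0))/(1+13/800) = 9897/10000 ≈ 0.989700
step 2 [1y] swap r/2=212/19685: DF=(1 − 212/19685·(0.989700))/(1+212/19685) = 2447/2500 ≈ 0.978800
step 3 [1.5y] zero: DF = P = 4749/5000 ≈ 0.949800
step 4 [2y] zero: DF = P = 4557/5000 ≈ 0.911400

1 1/2 9897/10000
2 1 2447/2500
3 3/2 4749/5000
4 2 4557/5000
f(1y,1.5y) = ((2447/2500)/(4749/5000) − 1)/(1/2) = 290/4749 ≈ 6.1065%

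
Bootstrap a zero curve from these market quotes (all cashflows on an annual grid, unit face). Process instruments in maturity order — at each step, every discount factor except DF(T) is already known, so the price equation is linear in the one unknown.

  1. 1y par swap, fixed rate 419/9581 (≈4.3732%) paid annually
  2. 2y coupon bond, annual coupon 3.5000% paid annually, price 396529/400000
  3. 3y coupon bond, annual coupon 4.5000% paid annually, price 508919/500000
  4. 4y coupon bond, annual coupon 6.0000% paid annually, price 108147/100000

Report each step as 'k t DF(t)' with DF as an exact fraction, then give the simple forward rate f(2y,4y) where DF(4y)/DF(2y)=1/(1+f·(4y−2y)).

step 1 [1y] swap r/1=419/9581: DF=(1 − 419/9581·(0))/(1+419/9581) = 9581/10000 ≈ 0.958100
step 2 [2y] bond c/1=7/200: DF=(396529/400000 − 7/200·(0.958100))/(1+7/200) = 4627/5000 ≈ 0.925400
step 3 [3y] bond c/1=9/200: DF=(508919/500000 − 9/200·(0.958100+0.925400))/(1+9/200) = 8929/10000 ≈ 0.892900
step 4 [4y] bond c/1=3/50: DF=(108147/100000 − 3/50·(0.958100+0.925400+0.892900))/(1+3/50) = 8631/10000 ≈ 0.863100

1 1 9581/10000
2 2 4627/5000
3 3 8929/10000
4 4 8631/10000
f(2y,4y) = ((4627/5000)/(8631/10000) − 1)/(2) = 89/2466 ≈ 3.6091%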